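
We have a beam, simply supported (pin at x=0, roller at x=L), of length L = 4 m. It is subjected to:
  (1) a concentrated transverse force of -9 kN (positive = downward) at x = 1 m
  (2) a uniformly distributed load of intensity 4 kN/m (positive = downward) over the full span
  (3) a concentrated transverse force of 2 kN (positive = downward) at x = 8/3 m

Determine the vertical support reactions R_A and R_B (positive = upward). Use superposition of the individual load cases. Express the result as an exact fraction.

R_A = 23/12 kN, R_B = 85/12 kN

Load 1 — point force P=-9 kN at a=1 m (b=L-a=3):
  R_A = Pb/L = (-9)·3/4 = -27/4 kN
  R_B = Pa/L = (-9)·1/4 = -9/4 kN
Load 2 — uniform load w=4 kN/m over full span:
  R_A = wL/2 = 4·4/2 = 8 kN
  R_B = wL/2 = 4·4/2 = 8 kN
Load 3 — point force P=2 kN at a=8/3 m (b=L-a=4/3):
  R_A = Pb/L = 2·(4/3)/4 = 2/3 kN
  R_B = Pa/L = 2·(8/3)/4 = 4/3 kN
Superposition: R_A = 23/12 kN, R_B = 85/12 kN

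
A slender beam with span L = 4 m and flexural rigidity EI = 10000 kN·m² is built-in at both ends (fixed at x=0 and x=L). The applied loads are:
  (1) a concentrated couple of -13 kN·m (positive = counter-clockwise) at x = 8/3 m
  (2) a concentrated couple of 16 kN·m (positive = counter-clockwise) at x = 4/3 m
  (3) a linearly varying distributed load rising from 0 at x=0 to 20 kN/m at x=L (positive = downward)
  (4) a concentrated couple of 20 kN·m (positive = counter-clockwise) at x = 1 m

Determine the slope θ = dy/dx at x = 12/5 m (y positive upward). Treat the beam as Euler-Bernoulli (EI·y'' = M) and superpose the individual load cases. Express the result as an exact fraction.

θ(12/5) = -851/1875000 rad

Load 1 — applied couple M₀=-13 kN·m at a=8/3 m (b=L-a=4/3):
  θ_1 = (R_Ax²/2 - M_Ax)/EI  [x≤a] with R_A=-13/3, M_A=-13/3 = ((-13/3)·(12/5)²/2 - (-13/3)·(12/5))/10000 = -13/62500 rad
Load 2 — applied couple M₀=16 kN·m at a=4/3 m (b=L-a=8/3):
  θ_2 = (R_Ax²/2 - M_Ax - M₀(x-a))/EI  [x>a] with R_A=16/3, M_A=0 = ((16/3)·(12/5)²/2 - 0·(12/5) - 16·((12/5)-(4/3)))/10000 = -8/46875 rad
Load 3 — triangular load w₀=20 kN/m (0→w₀ over full span):
  θ_3 = -w₀(2x(L-x)(L-2x)(x+2L)+x²(L-x)²)/(120LEI) = -20·(2·(12/5)·(4-(12/5))·(4-2·(12/5))·((12/5)+2·4)+(12/5)²·(4-(12/5))²)/(120·4·10000) = 16/78125 rad
Load 4 — applied couple M₀=20 kN·m at a=1 m (b=L-a=3):
  θ_4 = (R_Ax²/2 - M_Ax - M₀(x-a))/EI  [x>a] with R_A=45/8, M_A=-15/4 = ((45/8)·(12/5)²/2 - (-15/4)·(12/5) - 20·((12/5)-1))/10000 = -7/25000 rad
Superposition: θ = Σ θ_i = -851/1875000 rad ≈ -0.000454 rad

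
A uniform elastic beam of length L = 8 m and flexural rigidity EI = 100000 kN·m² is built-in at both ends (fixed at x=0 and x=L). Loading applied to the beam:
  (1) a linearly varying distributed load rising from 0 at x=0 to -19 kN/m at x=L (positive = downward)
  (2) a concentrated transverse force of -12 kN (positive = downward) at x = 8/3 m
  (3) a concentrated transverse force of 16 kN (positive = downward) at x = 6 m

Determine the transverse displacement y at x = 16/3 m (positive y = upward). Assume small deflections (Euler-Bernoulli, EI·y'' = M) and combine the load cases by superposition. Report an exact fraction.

y(16/3) = 8968/11390625 m

Load 1 — triangular load w₀=-19 kN/m (0→w₀ over full span):
  y_1 = -w₀x²(L-x)²(x+2L)/(120LEI) = -(-19)·(16/3)²·(8-(16/3))²·((16/3)+2·8)/(120·8·100000) = 9728/11390625 m
Load 2 — point force P=-12 kN at a=8/3 m (b=L-a=16/3):
  y_2 = -Pa²(L-x)²(3bL-(3b+a)(L-x))/(6L³EI)  [x>a] = -(-12)·(8/3)²·(8-(16/3))²·(3·(16/3)·8-(3·(16/3)+(8/3))·(8-(16/3)))/(6·8³·100000) = 352/2278125 m
Load 3 — point force P=16 kN at a=6 m (b=L-a=2):
  y_3 = -Pb²x²(3aL-(3a+b)x)/(6L³EI)  [x≤a] = -16·2²·(16/3)²·(3·6·8-(3·6+2)·(16/3))/(6·8³·100000) = -56/253125 m
Superposition: y = Σ y_i = 8968/11390625 m ≈ 0.000787 m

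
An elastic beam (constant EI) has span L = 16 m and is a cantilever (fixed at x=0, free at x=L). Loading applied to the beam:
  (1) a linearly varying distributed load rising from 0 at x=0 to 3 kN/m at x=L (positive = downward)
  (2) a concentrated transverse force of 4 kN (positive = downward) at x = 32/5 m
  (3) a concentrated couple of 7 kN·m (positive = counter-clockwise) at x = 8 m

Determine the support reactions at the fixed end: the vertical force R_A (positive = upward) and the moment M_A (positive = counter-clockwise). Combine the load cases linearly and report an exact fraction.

R_A = 28 kN, M_A = 1373/5 kN·m

Load 1 — triangular load w₀=3 kN/m (0→w₀ over full span):
  R_A = w₀L/2 = 3·16/2 = 24 kN
  M_A = w₀L²/3 = 3·16²/3 = 256 kN·m
Load 2 — point force P=4 kN at a=32/5 m (b=L-a=48/5):
  R_A = P = 4 kN
  M_A = Pa = 4·(32/5) = 128/5 kN·m
Load 3 — applied couple M₀=7 kN·m at a=8 m (b=L-a=8):
  R_A = 0 kN
  M_A = -M₀ = -7 kN·m
Superposition: R_A = 28 kN, M_A = 1373/5 kN·m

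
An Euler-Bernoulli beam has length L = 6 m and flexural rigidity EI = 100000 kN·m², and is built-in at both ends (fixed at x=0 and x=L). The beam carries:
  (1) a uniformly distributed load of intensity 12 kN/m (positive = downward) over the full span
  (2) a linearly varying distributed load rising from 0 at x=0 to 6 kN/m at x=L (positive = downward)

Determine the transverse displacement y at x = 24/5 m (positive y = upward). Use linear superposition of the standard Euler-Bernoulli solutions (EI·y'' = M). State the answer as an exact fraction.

Load 1 — uniform load w=12 kN/m over full span:
  y_1 = -wx²(L-x)²/(24EI) = -12·(24/5)²·(6-(24/5))²/(24·100000) = -324/1953125 m
Load 2 — triangular load w₀=6 kN/m (0→w₀ over full span):
  y_2 = -w₀x²(L-x)²(x+2L)/(120LEI) = -6·(24/5)²·(6-(24/5))²·((24/5)+2·6)/(120·6·100000) = -2268/48828125 m
Superposition: y = Σ y_i = -10368/48828125 m ≈ -0.000212 m

y(24/5) = -10368/48828125 m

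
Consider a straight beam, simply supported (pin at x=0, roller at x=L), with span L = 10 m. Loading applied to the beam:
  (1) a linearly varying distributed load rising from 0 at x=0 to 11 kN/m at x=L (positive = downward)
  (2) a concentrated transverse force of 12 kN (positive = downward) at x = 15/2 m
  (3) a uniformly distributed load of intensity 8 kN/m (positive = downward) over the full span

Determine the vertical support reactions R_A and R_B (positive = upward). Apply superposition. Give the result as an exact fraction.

Load 1 — triangular load w₀=11 kN/m (0→w₀ over full span):
  R_A = w₀L/6 = 11·10/6 = 55/3 kN
  R_B = w₀L/3 = 11·10/3 = 110/3 kN
Load 2 — point force P=12 kN at a=15/2 m (b=L-a=5/2):
  R_A = Pb/L = 12·(5/2)/10 = 3 kN
  R_B = Pa/L = 12·(15/2)/10 = 9 kN
Load 3 — uniform load w=8 kN/m over full span:
  R_A = wL/2 = 8·10/2 = 40 kN
  R_B = wL/2 = 8·10/2 = 40 kN
Superposition: R_A = 184/3 kN, R_B = 257/3 kN

R_A = 184/3 kN, R_B = 257/3 kN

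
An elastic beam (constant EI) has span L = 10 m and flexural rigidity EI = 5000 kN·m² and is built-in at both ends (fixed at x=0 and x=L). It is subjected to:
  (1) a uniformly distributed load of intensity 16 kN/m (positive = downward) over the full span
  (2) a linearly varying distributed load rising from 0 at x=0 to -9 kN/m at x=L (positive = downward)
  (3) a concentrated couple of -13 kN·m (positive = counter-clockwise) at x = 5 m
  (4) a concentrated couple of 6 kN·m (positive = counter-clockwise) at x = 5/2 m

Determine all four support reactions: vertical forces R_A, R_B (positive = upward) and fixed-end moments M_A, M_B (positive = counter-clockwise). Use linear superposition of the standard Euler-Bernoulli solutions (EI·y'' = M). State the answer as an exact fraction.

Load 1 — uniform load w=16 kN/m over full span:
  R_A = wL/2 = 16·10/2 = 80 kN
  M_A = wL²/12 = 16·10²/12 = 400/3 kN·m
  R_B = wL/2 = 16·10/2 = 80 kN
  M_B = -wL²/12 = -16·10²/12 = -400/3 kN·m
Load 2 — triangular load w₀=-9 kN/m (0→w₀ over full span):
  R_A = 3w₀L/20 = 3·(-9)·10/20 = -27/2 kN
  M_A = w₀L²/30 = (-9)·10²/30 = -30 kN·m
  R_B = 7w₀L/20 = 7·(-9)·10/20 = -63/2 kN
  M_B = -w₀L²/20 = -(-9)·10²/20 = 45 kN·m
Load 3 — applied couple M₀=-13 kN·m at a=5 m (b=L-a=5):
  R_A = 6M₀ab/L³ = 6·(-13)·5·5/10³ = -39/20 kN
  M_A = M₀b(2a-b)/L² = (-13)·5·(2·5-5)/10² = -13/4 kN·m
  R_B = -6M₀ab/L³ = -6·(-13)·5·5/10³ = 39/20 kN
  M_B = M₀a(2b-a)/L² = (-13)·5·(2·5-5)/10² = -13/4 kN·m
Load 4 — applied couple M₀=6 kN·m at a=5/2 m (b=L-a=15/2):
  R_A = 6M₀ab/L³ = 6·6·(5/2)·(15/2)/10³ = 27/40 kN
  M_A = M₀b(2a-b)/L² = 6·(15/2)·(2·(5/2)-(15/2))/10² = -9/8 kN·m
  R_B = -6M₀ab/L³ = -6·6·(5/2)·(15/2)/10³ = -27/40 kN
  M_B = M₀a(2b-a)/L² = 6·(5/2)·(2·(15/2)-(5/2))/10² = 15/8 kN·m
Superposition: R_A = 2609/40 kN, M_A = 2375/24 kN·m, R_B = 1991/40 kN, M_B = -2153/24 kN·m

R_A = 2609/40 kN, M_A = 2375/24 kN·m, R_B = 1991/40 kN, M_B = -2153/24 kN·m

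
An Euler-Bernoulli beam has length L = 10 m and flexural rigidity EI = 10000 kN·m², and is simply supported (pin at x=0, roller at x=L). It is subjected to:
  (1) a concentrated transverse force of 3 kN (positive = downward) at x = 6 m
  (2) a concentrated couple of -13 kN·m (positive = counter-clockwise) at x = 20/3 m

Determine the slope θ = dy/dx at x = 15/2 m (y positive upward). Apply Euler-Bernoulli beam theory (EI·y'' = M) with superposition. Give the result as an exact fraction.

θ(15/2) = 1649/7200000 rad

Load 1 — point force P=3 kN at a=6 m (b=L-a=4):
  θ_1 = -Pa(2L²-6Lx+3x²+a²)/(6LEI)  [x>a] = -3·6·(2·10²-6·10·(15/2)+3·(15/2)²+6²)/(6·10·10000) = 543/400000 rad
Load 2 — applied couple M₀=-13 kN·m at a=20/3 m (b=L-a=10/3):
  θ_2 = (M₀x²/(2L)-M₀(x-a)+C₁)/EI  [x>a] with C₁=M₀(3b²-L²)/(6L)=130/9 = ((-13)·(15/2)²/(2·10)-(-13)·((15/2)-(20/3))+(130/9))/10000 = -13/11520 rad
Superposition: θ = Σ θ_i = 1649/7200000 rad ≈ 0.000229 rad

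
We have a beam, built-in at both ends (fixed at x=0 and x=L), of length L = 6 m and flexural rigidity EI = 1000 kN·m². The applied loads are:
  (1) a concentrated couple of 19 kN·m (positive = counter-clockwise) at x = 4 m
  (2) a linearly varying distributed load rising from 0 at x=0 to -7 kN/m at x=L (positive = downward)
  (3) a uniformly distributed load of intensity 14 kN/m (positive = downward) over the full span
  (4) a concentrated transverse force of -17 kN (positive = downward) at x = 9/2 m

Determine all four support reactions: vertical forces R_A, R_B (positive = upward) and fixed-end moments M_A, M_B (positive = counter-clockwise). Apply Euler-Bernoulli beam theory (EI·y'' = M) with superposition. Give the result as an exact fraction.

Load 1 — applied couple M₀=19 kN·m at a=4 m (b=L-a=2):
  R_A = 6M₀ab/L³ = 6·19·4·2/6³ = 38/9 kN
  M_A = M₀b(2a-b)/L² = 19·2·(2·4-2)/6² = 19/3 kN·m
  R_B = -6M₀ab/L³ = -6·19·4·2/6³ = -38/9 kN
  M_B = M₀a(2b-a)/L² = 19·4·(2·2-4)/6² = 0 kN·m
Load 2 — triangular load w₀=-7 kN/m (0→w₀ over full span):
  R_A = 3w₀L/20 = 3·(-7)·6/20 = -63/10 kN
  M_A = w₀L²/30 = (-7)·6²/30 = -42/5 kN·m
  R_B = 7w₀L/20 = 7·(-7)·6/20 = -147/10 kN
  M_B = -w₀L²/20 = -(-7)·6²/20 = 63/5 kN·m
Load 3 — uniform load w=14 kN/m over full span:
  R_A = wL/2 = 14·6/2 = 42 kN
  M_A = wL²/12 = 14·6²/12 = 42 kN·m
  R_B = wL/2 = 14·6/2 = 42 kN
  M_B = -wL²/12 = -14·6²/12 = -42 kN·m
Load 4 — point force P=-17 kN at a=9/2 m (b=L-a=3/2):
  R_A = Pb²(3a+b)/L³ = (-17)·(3/2)²·(3·(9/2)+(3/2))/6³ = -85/32 kN
  M_A = Pab²/L² = (-17)·(9/2)·(3/2)²/6² = -153/32 kN·m
  R_B = Pa²(a+3b)/L³ = (-17)·(9/2)²·((9/2)+3·(3/2))/6³ = -459/32 kN
  M_B = -Pa²b/L² = -(-17)·(9/2)²·(3/2)/6² = 459/32 kN·m
Superposition: R_A = 53663/1440 kN, M_A = 16873/480 kN·m, R_B = 12577/1440 kN, M_B = -2409/160 kN·m

R_A = 53663/1440 kN, M_A = 16873/480 kN·m, R_B = 12577/1440 kN, M_B = -2409/160 kN·m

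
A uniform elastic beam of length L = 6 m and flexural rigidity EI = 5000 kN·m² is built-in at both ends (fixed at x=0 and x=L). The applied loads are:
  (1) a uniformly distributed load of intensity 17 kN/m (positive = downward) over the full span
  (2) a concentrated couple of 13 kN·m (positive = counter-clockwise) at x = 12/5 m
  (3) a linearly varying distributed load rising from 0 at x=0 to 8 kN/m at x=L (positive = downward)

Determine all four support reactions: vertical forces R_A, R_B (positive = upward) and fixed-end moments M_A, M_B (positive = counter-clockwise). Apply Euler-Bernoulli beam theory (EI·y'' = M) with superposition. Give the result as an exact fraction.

R_A = 1533/25 kN, M_A = 1554/25 kN·m, R_B = 1617/25 kN, M_B = -1531/25 kN·m

Load 1 — uniform load w=17 kN/m over full span:
  R_A = wL/2 = 17·6/2 = 51 kN
  M_A = wL²/12 = 17·6²/12 = 51 kN·m
  R_B = wL/2 = 17·6/2 = 51 kN
  M_B = -wL²/12 = -17·6²/12 = -51 kN·m
Load 2 — applied couple M₀=13 kN·m at a=12/5 m (b=L-a=18/5):
  R_A = 6M₀ab/L³ = 6·13·(12/5)·(18/5)/6³ = 78/25 kN
  M_A = M₀b(2a-b)/L² = 13·(18/5)·(2·(12/5)-(18/5))/6² = 39/25 kN·m
  R_B = -6M₀ab/L³ = -6·13·(12/5)·(18/5)/6³ = -78/25 kN
  M_B = M₀a(2b-a)/L² = 13·(12/5)·(2·(18/5)-(12/5))/6² = 104/25 kN·m
Load 3 — triangular load w₀=8 kN/m (0→w₀ over full span):
  R_A = 3w₀L/20 = 3·8·6/20 = 36/5 kN
  M_A = w₀L²/30 = 8·6²/30 = 48/5 kN·m
  R_B = 7w₀L/20 = 7·8·6/20 = 84/5 kN
  M_B = -w₀L²/20 = -8·6²/20 = -72/5 kN·m
Superposition: R_A = 1533/25 kN, M_A = 1554/25 kN·m, R_B = 1617/25 kN, M_B = -1531/25 kN·m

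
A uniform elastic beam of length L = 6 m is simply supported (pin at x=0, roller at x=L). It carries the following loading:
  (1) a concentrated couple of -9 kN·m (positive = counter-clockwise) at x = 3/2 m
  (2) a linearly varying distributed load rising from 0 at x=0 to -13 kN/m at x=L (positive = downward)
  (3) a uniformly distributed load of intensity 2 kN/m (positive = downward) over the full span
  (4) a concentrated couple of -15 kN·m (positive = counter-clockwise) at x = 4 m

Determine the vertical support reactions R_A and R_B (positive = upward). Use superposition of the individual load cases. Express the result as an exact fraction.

R_A = -11 kN, R_B = -16 kN

Load 1 — applied couple M₀=-9 kN·m at a=3/2 m (b=L-a=9/2):
  R_A = M₀/L = (-9)/6 = -3/2 kN
  R_B = -M₀/L = -(-9)/6 = 3/2 kN
Load 2 — triangular load w₀=-13 kN/m (0→w₀ over full span):
  R_A = w₀L/6 = (-13)·6/6 = -13 kN
  R_B = w₀L/3 = (-13)·6/3 = -26 kN
Load 3 — uniform load w=2 kN/m over full span:
  R_A = wL/2 = 2·6/2 = 6 kN
  R_B = wL/2 = 2·6/2 = 6 kN
Load 4 — applied couple M₀=-15 kN·m at a=4 m (b=L-a=2):
  R_A = M₀/L = (-15)/6 = -5/2 kN
  R_B = -M₀/L = -(-15)/6 = 5/2 kN
Superposition: R_A = -11 kN, R_B = -16 kN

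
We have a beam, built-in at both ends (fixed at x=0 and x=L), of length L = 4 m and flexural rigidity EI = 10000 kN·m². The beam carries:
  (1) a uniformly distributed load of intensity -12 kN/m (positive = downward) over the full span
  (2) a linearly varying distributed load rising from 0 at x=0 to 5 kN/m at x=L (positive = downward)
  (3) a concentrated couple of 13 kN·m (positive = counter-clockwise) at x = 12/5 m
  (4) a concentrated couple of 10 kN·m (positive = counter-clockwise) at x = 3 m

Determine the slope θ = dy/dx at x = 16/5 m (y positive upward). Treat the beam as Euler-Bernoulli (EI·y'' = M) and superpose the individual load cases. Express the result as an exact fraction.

θ(16/5) = -499/2343750 rad

Load 1 — uniform load w=-12 kN/m over full span:
  θ_1 = -wx(L-x)(L-2x)/(12EI) = -(-12)·(16/5)·(4-(16/5))·(4-2·(16/5))/(12·10000) = -48/78125 rad
Load 2 — triangular load w₀=5 kN/m (0→w₀ over full span):
  θ_2 = -w₀(2x(L-x)(L-2x)(x+2L)+x²(L-x)²)/(120LEI) = -5·(2·(16/5)·(4-(16/5))·(4-2·(16/5))·((16/5)+2·4)+(16/5)²·(4-(16/5))²)/(120·4·10000) = 32/234375 rad
Load 3 — applied couple M₀=13 kN·m at a=12/5 m (b=L-a=8/5):
  θ_3 = (R_Ax²/2 - M_Ax - M₀(x-a))/EI  [x>a] with R_A=117/25, M_A=104/25 = ((117/25)·(16/5)²/2 - (104/25)·(16/5) - 13·((16/5)-(12/5)))/10000 = 39/1562500 rad
Load 4 — applied couple M₀=10 kN·m at a=3 m (b=L-a=1):
  θ_4 = (R_Ax²/2 - M_Ax - M₀(x-a))/EI  [x>a] with R_A=45/16, M_A=25/8 = ((45/16)·(16/5)²/2 - (25/8)·(16/5) - 10·((16/5)-3))/10000 = 3/12500 rad
Superposition: θ = Σ θ_i = -499/2343750 rad ≈ -0.000213 rad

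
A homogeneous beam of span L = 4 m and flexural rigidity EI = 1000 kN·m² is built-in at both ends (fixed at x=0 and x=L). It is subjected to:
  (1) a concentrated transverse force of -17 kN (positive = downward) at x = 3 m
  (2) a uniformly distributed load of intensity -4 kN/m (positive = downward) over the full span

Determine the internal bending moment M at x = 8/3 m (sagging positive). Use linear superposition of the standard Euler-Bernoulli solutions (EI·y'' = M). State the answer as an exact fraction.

Load 1 — point force P=-17 kN at a=3 m (b=L-a=1):
  M_1 = Pb²(3a+b)x/L³ - Pab²/L²  [x≤a] = (-17)·1²·(3·3+1)·(8/3)/4³ - (-17)·3·1²/4² = -187/48 kN·m
Load 2 — uniform load w=-4 kN/m over full span:
  M_2 = wLx/2 - wL²/12 - wx²/2 = (-4)·4·(8/3)/2 - (-4)·4²/12 - (-4)·(8/3)²/2 = -16/9 kN·m
Superposition: M = Σ M_i = -817/144 kN·m ≈ -5.673611 kN·m

M(8/3) = -817/144 kN·m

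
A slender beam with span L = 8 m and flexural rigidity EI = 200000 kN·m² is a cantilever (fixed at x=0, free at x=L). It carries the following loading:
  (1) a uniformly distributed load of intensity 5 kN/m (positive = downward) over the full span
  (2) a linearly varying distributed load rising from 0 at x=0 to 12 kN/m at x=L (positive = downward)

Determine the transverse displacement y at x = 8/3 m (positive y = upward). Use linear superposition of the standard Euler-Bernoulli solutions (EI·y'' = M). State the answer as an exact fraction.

Load 1 — uniform load w=5 kN/m over full span:
  y_1 = -wx²(x²-4Lx+6L²)/(24EI) = -5·(8/3)²·((8/3)²-4·8·(8/3)+6·8²)/(24·200000) = -344/151875 m
Load 2 — triangular load w₀=12 kN/m (0→w₀ over full span):
  y_2 = (w₀Lx³/12-w₀L²x²/6-w₀x⁵/(120L))/EI = (12·8·(8/3)³/12-12·8²·(8/3)²/6-12·(8/3)⁵/(120·8))/200000 = -14432/3796875 m
Superposition: y = Σ y_i = -23032/3796875 m ≈ -0.006066 m

y(8/3) = -23032/3796875 m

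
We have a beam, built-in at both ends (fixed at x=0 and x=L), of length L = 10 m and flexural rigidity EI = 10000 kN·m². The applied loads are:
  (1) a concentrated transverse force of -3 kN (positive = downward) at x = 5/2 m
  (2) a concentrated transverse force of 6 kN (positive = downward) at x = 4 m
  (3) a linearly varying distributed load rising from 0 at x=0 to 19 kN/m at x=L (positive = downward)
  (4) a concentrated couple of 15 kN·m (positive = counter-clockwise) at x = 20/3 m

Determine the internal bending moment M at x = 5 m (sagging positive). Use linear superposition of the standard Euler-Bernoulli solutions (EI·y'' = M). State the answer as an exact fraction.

Load 1 — point force P=-3 kN at a=5/2 m (b=L-a=15/2):
  M_1 = Pa²(a+3b)(L-x)/L³ - Pa²b/L²  [x>a] = (-3)·(5/2)²·((5/2)+3·(15/2))·(10-5)/10³ - (-3)·(5/2)²·(15/2)/10² = -15/16 kN·m
Load 2 — point force P=6 kN at a=4 m (b=L-a=6):
  M_2 = Pa²(a+3b)(L-x)/L³ - Pa²b/L²  [x>a] = 6·4²·(4+3·6)·(10-5)/10³ - 6·4²·6/10² = 24/5 kN·m
Load 3 — triangular load w₀=19 kN/m (0→w₀ over full span):
  M_3 = 3w₀Lx/20 - w₀L²/30 - w₀x³/(6L) = 3·19·10·5/20 - 19·10²/30 - 19·5³/(6·10) = 475/12 kN·m
Load 4 — applied couple M₀=15 kN·m at a=20/3 m (b=L-a=10/3):
  M_4 = R_Ax - M_A  [x≤a] with R_A=2, M_A=5 = 2·5 - 5 = 5 kN·m
Superposition: M = Σ M_i = 11627/240 kN·m ≈ 48.445833 kN·m

M(5) = 11627/240 kN·m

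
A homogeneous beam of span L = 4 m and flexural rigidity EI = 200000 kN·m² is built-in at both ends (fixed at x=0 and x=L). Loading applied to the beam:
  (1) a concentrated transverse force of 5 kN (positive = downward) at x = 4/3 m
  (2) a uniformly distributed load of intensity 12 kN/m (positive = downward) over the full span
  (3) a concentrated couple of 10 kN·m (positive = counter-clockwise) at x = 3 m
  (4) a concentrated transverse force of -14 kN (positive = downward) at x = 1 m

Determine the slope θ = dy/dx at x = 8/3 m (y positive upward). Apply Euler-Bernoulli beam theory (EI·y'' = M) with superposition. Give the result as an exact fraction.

Load 1 — point force P=5 kN at a=4/3 m (b=L-a=8/3):
  θ_1 = Pa²(L-x)(2bL-(3b+a)(L-x))/(2L³EI)  [x>a] = 5·(4/3)²·(4-(8/3))·(2·(8/3)·4-(3·(8/3)+(4/3))·(4-(8/3)))/(2·4³·200000) = 1/243000 rad
Load 2 — uniform load w=12 kN/m over full span:
  θ_2 = -wx(L-x)(L-2x)/(12EI) = -12·(8/3)·(4-(8/3))·(4-2·(8/3))/(12·200000) = 2/84375 rad
Load 3 — applied couple M₀=10 kN·m at a=3 m (b=L-a=1):
  θ_3 = (R_Ax²/2 - M_Ax)/EI  [x≤a] with R_A=45/16, M_A=25/8 = ((45/16)·(8/3)²/2 - (25/8)·(8/3))/200000 = 1/120000 rad
Load 4 — point force P=-14 kN at a=1 m (b=L-a=3):
  θ_4 = Pa²(L-x)(2bL-(3b+a)(L-x))/(2L³EI)  [x>a] = (-14)·1²·(4-(8/3))·(2·3·4-(3·3+1)·(4-(8/3)))/(2·4³·200000) = -7/900000 rad
Superposition: θ = Σ θ_i = 1379/48600000 rad ≈ 0.000028 rad

θ(8/3) = 1379/48600000 rad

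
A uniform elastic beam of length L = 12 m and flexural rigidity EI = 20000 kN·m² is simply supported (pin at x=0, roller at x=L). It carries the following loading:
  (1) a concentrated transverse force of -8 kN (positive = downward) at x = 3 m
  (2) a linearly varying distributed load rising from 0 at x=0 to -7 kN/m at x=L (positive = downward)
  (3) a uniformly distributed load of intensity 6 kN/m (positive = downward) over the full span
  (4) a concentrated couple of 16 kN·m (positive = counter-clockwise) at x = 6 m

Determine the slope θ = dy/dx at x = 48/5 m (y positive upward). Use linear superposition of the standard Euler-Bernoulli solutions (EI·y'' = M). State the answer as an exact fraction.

θ(48/5) = 59539/12500000 rad

Load 1 — point force P=-8 kN at a=3 m (b=L-a=9):
  θ_1 = -Pa(2L²-6Lx+3x²+a²)/(6LEI)  [x>a] = -(-8)·3·(2·12²-6·12·(48/5)+3·(48/5)²+3²)/(6·12·20000) = -981/500000 rad
Load 2 — triangular load w₀=-7 kN/m (0→w₀ over full span):
  θ_2 = -w₀(7L⁴-30L²x²+15x⁴)/(360LEI) = -(-7)·(7·12⁴-30·12²·(48/5)²+15·(48/5)⁴)/(360·12·20000) = -15897/1562500 rad
Load 3 — uniform load w=6 kN/m over full span:
  θ_3 = -w(L³-6Lx²+4x³)/(24EI) = -6·(12³-6·12·(48/5)²+4·(48/5)³)/(24·20000) = 2673/156250 rad
Load 4 — applied couple M₀=16 kN·m at a=6 m (b=L-a=6):
  θ_4 = (M₀x²/(2L)-M₀(x-a)+C₁)/EI  [x>a] with C₁=M₀(3b²-L²)/(6L)=-8 = (16·(48/5)²/(2·12)-16·((48/5)-6)+(-8))/20000 = -13/62500 rad
Superposition: θ = Σ θ_i = 59539/12500000 rad ≈ 0.004763 rad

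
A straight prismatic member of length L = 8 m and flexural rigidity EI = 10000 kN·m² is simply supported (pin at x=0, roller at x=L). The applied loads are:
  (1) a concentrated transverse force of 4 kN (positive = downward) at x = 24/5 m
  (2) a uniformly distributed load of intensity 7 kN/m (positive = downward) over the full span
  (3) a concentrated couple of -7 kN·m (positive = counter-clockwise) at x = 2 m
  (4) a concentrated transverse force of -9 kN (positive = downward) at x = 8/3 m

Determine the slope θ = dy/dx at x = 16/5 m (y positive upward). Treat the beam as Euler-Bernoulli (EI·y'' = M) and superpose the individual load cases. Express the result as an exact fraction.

θ(16/5) = -8411/1800000 rad

Load 1 — point force P=4 kN at a=24/5 m (b=L-a=16/5):
  θ_1 = -Pb(L²-b²-3x²)/(6LEI)  [x≤a] = -4·(16/5)·(8²-(16/5)²-3·(16/5)²)/(6·8·10000) = -48/78125 rad
Load 2 — uniform load w=7 kN/m over full span:
  θ_2 = -w(L³-6Lx²+4x³)/(24EI) = -7·(8³-6·8·(16/5)²+4·(16/5)³)/(24·10000) = -1036/234375 rad
Load 3 — applied couple M₀=-7 kN·m at a=2 m (b=L-a=6):
  θ_3 = (M₀x²/(2L)-M₀(x-a)+C₁)/EI  [x>a] with C₁=M₀(3b²-L²)/(6L)=-77/12 = ((-7)·(16/5)²/(2·8)-(-7)·((16/5)-2)+(-77/12))/10000 = -749/3000000 rad
Load 4 — point force P=-9 kN at a=8/3 m (b=L-a=16/3):
  θ_4 = -Pa(2L²-6Lx+3x²+a²)/(6LEI)  [x>a] = -(-9)·(8/3)·(2·8²-6·8·(16/5)+3·(16/5)²+(8/3)²)/(6·8·10000) = 86/140625 rad
Superposition: θ = Σ θ_i = -8411/1800000 rad ≈ -0.004673 rad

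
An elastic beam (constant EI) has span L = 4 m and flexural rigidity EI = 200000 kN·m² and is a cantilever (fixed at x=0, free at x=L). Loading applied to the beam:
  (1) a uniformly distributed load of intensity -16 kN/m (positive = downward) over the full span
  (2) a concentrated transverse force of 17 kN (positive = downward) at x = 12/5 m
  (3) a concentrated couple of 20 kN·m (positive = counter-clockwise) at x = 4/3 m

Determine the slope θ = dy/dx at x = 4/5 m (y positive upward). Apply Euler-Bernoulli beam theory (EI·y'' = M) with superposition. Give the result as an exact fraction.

Load 1 — uniform load w=-16 kN/m over full span:
  θ_1 = -wx(x²-3Lx+3L²)/(6EI) = -(-16)·(4/5)·((4/5)²-3·4·(4/5)+3·4²)/(6·200000) = 488/1171875 rad
Load 2 — point force P=17 kN at a=12/5 m (b=L-a=8/5):
  θ_2 = -Px(2a-x)/(2EI)  [x≤a] = -17·(4/5)·(2·(12/5)-(4/5))/(2·200000) = -17/125000 rad
Load 3 — applied couple M₀=20 kN·m at a=4/3 m (b=L-a=8/3):
  θ_3 = M₀x/EI  [x≤a] = 20·(4/5)/200000 = 1/12500 rad
Superposition: θ = Σ θ_i = 3379/9375000 rad ≈ 0.000360 rad

θ(4/5) = 3379/9375000 rad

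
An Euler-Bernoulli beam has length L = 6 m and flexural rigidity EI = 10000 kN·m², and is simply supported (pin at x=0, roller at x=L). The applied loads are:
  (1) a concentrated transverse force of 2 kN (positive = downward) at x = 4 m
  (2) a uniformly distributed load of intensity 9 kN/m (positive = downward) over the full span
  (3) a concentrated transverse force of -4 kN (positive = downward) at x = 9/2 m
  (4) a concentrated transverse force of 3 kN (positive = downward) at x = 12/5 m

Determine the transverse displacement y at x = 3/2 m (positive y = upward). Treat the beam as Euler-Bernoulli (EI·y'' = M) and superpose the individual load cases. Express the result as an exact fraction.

Load 1 — point force P=2 kN at a=4 m (b=L-a=2):
  y_1 = -Pbx(L²-b²-x²)/(6LEI)  [x≤a] = -2·2·(3/2)·(6²-2²-(3/2)²)/(6·6·10000) = -119/240000 m
Load 2 — uniform load w=9 kN/m over full span:
  y_2 = -wx(L³-2Lx²+x³)/(24EI) = -9·(3/2)·(6³-2·6·(3/2)²+(3/2)³)/(24·10000) = -13851/1280000 m
Load 3 — point force P=-4 kN at a=9/2 m (b=L-a=3/2):
  y_3 = -Pbx(L²-b²-x²)/(6LEI)  [x≤a] = -(-4)·(3/2)·(3/2)·(6²-(3/2)²-(3/2)²)/(6·6·10000) = 63/80000 m
Load 4 — point force P=3 kN at a=12/5 m (b=L-a=18/5):
  y_4 = -Pbx(L²-b²-x²)/(6LEI)  [x≤a] = -3·(18/5)·(3/2)·(6²-(18/5)²-(3/2)²)/(6·6·10000) = -18711/20000000 m
Superposition: y = Σ y_i = -5503189/480000000 m ≈ -0.011465 m

y(3/2) = -5503189/480000000 m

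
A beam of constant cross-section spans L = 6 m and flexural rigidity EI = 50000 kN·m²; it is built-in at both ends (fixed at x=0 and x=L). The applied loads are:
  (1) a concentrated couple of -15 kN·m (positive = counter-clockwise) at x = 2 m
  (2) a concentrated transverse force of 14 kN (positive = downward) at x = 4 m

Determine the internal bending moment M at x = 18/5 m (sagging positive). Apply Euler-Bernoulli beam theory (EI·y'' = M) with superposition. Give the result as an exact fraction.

Load 1 — applied couple M₀=-15 kN·m at a=2 m (b=L-a=4):
  M_1 = R_Ax - M_A - M₀  [x>a] with R_A=-10/3, M_A=0 = (-10/3)·(18/5) - 0 - (-15) = 3 kN·m
Load 2 — point force P=14 kN at a=4 m (b=L-a=2):
  M_2 = Pb²(3a+b)x/L³ - Pab²/L²  [x≤a] = 14·2²·(3·4+2)·(18/5)/6³ - 14·4·2²/6² = 308/45 kN·m
Superposition: M = Σ M_i = 443/45 kN·m ≈ 9.844444 kN·m

M(18/5) = 443/45 kN·m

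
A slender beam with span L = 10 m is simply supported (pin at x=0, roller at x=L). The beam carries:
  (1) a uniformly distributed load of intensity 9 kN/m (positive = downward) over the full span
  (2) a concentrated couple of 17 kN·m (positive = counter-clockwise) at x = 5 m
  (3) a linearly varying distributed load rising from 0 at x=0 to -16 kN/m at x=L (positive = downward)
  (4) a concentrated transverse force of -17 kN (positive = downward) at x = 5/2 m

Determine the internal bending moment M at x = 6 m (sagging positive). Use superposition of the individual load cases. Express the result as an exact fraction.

M(6) = -91/5 kN·m

Load 1 — uniform load w=9 kN/m over full span:
  M_1 = wx(L-x)/2 = 9·6·(10-6)/2 = 108 kN·m
Load 2 — applied couple M₀=17 kN·m at a=5 m (b=L-a=5):
  M_2 = M₀x/L - M₀  [x>a] = 17·6/10 - 17 = -34/5 kN·m
Load 3 — triangular load w₀=-16 kN/m (0→w₀ over full span):
  M_3 = w₀Lx/6 - w₀x³/(6L) = (-16)·10·6/6 - (-16)·6³/(6·10) = -512/5 kN·m
Load 4 — point force P=-17 kN at a=5/2 m (b=L-a=15/2):
  M_4 = Pa(L-x)/L  [x>a] = (-17)·(5/2)·(10-6)/10 = -17 kN·m
Superposition: M = Σ M_i = -91/5 kN·m ≈ -18.200000 kN·m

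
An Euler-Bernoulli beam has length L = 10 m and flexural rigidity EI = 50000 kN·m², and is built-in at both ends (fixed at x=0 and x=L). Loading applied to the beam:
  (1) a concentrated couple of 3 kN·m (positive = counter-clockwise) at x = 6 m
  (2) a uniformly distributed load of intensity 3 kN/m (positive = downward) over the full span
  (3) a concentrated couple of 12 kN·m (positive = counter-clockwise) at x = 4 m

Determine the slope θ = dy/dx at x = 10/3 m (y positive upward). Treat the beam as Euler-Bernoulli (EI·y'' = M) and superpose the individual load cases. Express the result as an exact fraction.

θ(10/3) = -49/168750 rad

Load 1 — applied couple M₀=3 kN·m at a=6 m (b=L-a=4):
  θ_1 = (R_Ax²/2 - M_Ax)/EI  [x≤a] with R_A=54/125, M_A=24/25 = ((54/125)·(10/3)²/2 - (24/25)·(10/3))/50000 = -1/62500 rad
Load 2 — uniform load w=3 kN/m over full span:
  θ_2 = -wx(L-x)(L-2x)/(12EI) = -3·(10/3)·(10-(10/3))·(10-2·(10/3))/(12·50000) = -1/2700 rad
Load 3 — applied couple M₀=12 kN·m at a=4 m (b=L-a=6):
  θ_3 = (R_Ax²/2 - M_Ax)/EI  [x≤a] with R_A=216/125, M_A=36/25 = ((216/125)·(10/3)²/2 - (36/25)·(10/3))/50000 = 3/31250 rad
Superposition: θ = Σ θ_i = -49/168750 rad ≈ -0.000290 rad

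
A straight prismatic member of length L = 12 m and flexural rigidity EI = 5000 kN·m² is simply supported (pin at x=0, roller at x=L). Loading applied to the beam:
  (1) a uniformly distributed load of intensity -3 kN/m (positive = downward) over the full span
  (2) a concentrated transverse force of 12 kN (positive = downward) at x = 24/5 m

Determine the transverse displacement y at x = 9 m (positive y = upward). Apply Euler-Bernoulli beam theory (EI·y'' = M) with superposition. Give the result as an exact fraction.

y(9) = 308421/5000000 m

Load 1 — uniform load w=-3 kN/m over full span:
  y_1 = -wx(L³-2Lx²+x³)/(24EI) = -(-3)·9·(12³-2·12·9²+9³)/(24·5000) = 4617/40000 m
Load 2 — point force P=12 kN at a=24/5 m (b=L-a=36/5):
  y_2 = -Pa(L-x)(2Lx-a²-x²)/(6LEI)  [x>a] = -12·(24/5)·(12-9)·(2·12·9-(24/5)²-9²)/(6·12·5000) = -8397/156250 m
Superposition: y = Σ y_i = 308421/5000000 m ≈ 0.061684 m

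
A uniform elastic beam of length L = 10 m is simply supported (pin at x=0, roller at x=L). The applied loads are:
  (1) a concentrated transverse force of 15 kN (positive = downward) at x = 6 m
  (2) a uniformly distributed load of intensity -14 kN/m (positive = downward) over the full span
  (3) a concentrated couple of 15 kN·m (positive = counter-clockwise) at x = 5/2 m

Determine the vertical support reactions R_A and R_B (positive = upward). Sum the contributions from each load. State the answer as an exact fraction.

Load 1 — point force P=15 kN at a=6 m (b=L-a=4):
  R_A = Pb/L = 15·4/10 = 6 kN
  R_B = Pa/L = 15·6/10 = 9 kN
Load 2 — uniform load w=-14 kN/m over full span:
  R_A = wL/2 = (-14)·10/2 = -70 kN
  R_B = wL/2 = (-14)·10/2 = -70 kN
Load 3 — applied couple M₀=15 kN·m at a=5/2 m (b=L-a=15/2):
  R_A = M₀/L = 15/10 = 3/2 kN
  R_B = -M₀/L = -15/10 = -3/2 kN
Superposition: R_A = -125/2 kN, R_B = -125/2 kN

R_A = -125/2 kN, R_B = -125/2 kN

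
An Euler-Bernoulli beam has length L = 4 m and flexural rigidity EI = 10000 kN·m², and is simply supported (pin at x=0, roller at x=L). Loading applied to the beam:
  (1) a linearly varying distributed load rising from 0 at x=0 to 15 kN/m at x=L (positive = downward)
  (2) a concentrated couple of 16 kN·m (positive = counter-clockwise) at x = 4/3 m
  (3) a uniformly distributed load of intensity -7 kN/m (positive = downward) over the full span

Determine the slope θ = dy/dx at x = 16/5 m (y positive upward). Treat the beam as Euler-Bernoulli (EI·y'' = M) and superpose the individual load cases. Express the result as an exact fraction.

θ(16/5) = -314/703125 rad

Load 1 — triangular load w₀=15 kN/m (0→w₀ over full span):
  θ_1 = -w₀(7L⁴-30L²x²+15x⁴)/(360LEI) = -15·(7·4⁴-30·4²·(16/5)²+15·(16/5)⁴)/(360·4·10000) = 757/468750 rad
Load 2 — applied couple M₀=16 kN·m at a=4/3 m (b=L-a=8/3):
  θ_2 = (M₀x²/(2L)-M₀(x-a)+C₁)/EI  [x>a] with C₁=M₀(3b²-L²)/(6L)=32/9 = (16·(16/5)²/(2·4)-16·((16/5)-(4/3))+(32/9))/10000 = -82/140625 rad
Load 3 — uniform load w=-7 kN/m over full span:
  θ_3 = -w(L³-6Lx²+4x³)/(24EI) = -(-7)·(4³-6·4·(16/5)²+4·(16/5)³)/(24·10000) = -231/156250 rad
Superposition: θ = Σ θ_i = -314/703125 rad ≈ -0.000447 rad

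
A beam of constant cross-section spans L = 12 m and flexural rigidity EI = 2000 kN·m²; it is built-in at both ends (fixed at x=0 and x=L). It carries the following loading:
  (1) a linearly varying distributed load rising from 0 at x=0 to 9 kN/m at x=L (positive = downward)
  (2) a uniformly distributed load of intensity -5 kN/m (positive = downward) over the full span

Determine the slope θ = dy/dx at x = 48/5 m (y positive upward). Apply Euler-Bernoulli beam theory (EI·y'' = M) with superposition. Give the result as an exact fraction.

θ(48/5) = -108/78125 rad

Load 1 — triangular load w₀=9 kN/m (0→w₀ over full span):
  θ_1 = -w₀(2x(L-x)(L-2x)(x+2L)+x²(L-x)²)/(120LEI) = -9·(2·(48/5)·(12-(48/5))·(12-2·(48/5))·((48/5)+2·12)+(48/5)²·(12-(48/5))²)/(120·12·2000) = 2592/78125 rad
Load 2 — uniform load w=-5 kN/m over full span:
  θ_2 = -wx(L-x)(L-2x)/(12EI) = -(-5)·(48/5)·(12-(48/5))·(12-2·(48/5))/(12·2000) = -108/3125 rad
Superposition: θ = Σ θ_i = -108/78125 rad ≈ -0.001382 rad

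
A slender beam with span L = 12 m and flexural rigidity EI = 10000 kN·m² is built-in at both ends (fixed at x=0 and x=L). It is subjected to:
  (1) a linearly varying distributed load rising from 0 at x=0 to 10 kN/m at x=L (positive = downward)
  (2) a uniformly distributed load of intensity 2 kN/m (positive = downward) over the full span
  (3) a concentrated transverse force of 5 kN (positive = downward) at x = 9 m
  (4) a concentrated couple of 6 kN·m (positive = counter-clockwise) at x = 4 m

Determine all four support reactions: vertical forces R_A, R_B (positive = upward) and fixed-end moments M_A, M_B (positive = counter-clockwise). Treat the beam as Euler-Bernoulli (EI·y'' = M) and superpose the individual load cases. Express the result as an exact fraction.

Load 1 — triangular load w₀=10 kN/m (0→w₀ over full span):
  R_A = 3w₀L/20 = 3·10·12/20 = 18 kN
  M_A = w₀L²/30 = 10·12²/30 = 48 kN·m
  R_B = 7w₀L/20 = 7·10·12/20 = 42 kN
  M_B = -w₀L²/20 = -10·12²/20 = -72 kN·m
Load 2 — uniform load w=2 kN/m over full span:
  R_A = wL/2 = 2·12/2 = 12 kN
  M_A = wL²/12 = 2·12²/12 = 24 kN·m
  R_B = wL/2 = 2·12/2 = 12 kN
  M_B = -wL²/12 = -2·12²/12 = -24 kN·m
Load 3 — point force P=5 kN at a=9 m (b=L-a=3):
  R_A = Pb²(3a+b)/L³ = 5·3²·(3·9+3)/12³ = 25/32 kN
  M_A = Pab²/L² = 5·9·3²/12² = 45/16 kN·m
  R_B = Pa²(a+3b)/L³ = 5·9²·(9+3·3)/12³ = 135/32 kN
  M_B = -Pa²b/L² = -5·9²·3/12² = -135/16 kN·m
Load 4 — applied couple M₀=6 kN·m at a=4 m (b=L-a=8):
  R_A = 6M₀ab/L³ = 6·6·4·8/12³ = 2/3 kN
  M_A = M₀b(2a-b)/L² = 6·8·(2·4-8)/12² = 0 kN·m
  R_B = -6M₀ab/L³ = -6·6·4·8/12³ = -2/3 kN
  M_B = M₀a(2b-a)/L² = 6·4·(2·8-4)/12² = 2 kN·m
Superposition: R_A = 3019/96 kN, M_A = 1197/16 kN·m, R_B = 5525/96 kN, M_B = -1639/16 kN·m

R_A = 3019/96 kN, M_A = 1197/16 kN·m, R_B = 5525/96 kN, M_B = -1639/16 kN·m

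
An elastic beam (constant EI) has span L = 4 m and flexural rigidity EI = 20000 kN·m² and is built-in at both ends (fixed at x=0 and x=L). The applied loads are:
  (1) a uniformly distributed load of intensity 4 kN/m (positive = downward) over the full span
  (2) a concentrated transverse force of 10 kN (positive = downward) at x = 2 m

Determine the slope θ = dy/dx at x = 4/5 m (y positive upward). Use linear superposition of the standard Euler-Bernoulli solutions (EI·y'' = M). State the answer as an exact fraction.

θ(4/5) = -139/625000 rad

Load 1 — uniform load w=4 kN/m over full span:
  θ_1 = -wx(L-x)(L-2x)/(12EI) = -4·(4/5)·(4-(4/5))·(4-2·(4/5))/(12·20000) = -8/78125 rad
Load 2 — point force P=10 kN at a=2 m (b=L-a=2):
  θ_2 = -Pb²x(2aL-(3a+b)x)/(2L³EI)  [x≤a] = -10·2²·(4/5)·(2·2·4-(3·2+2)·(4/5))/(2·4³·20000) = -3/25000 rad
Superposition: θ = Σ θ_i = -139/625000 rad ≈ -0.000222 rad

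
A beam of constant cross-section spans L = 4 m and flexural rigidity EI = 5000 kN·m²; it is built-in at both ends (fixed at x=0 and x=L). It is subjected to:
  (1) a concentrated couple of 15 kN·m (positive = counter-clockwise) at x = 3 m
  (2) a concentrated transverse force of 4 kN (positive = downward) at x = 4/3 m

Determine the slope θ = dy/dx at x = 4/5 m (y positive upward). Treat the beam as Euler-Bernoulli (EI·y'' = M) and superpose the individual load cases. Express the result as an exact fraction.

θ(4/5) = -113/168750 rad

Load 1 — applied couple M₀=15 kN·m at a=3 m (b=L-a=1):
  θ_1 = (R_Ax²/2 - M_Ax)/EI  [x≤a] with R_A=135/32, M_A=75/16 = ((135/32)·(4/5)²/2 - (75/16)·(4/5))/5000 = -3/6250 rad
Load 2 — point force P=4 kN at a=4/3 m (b=L-a=8/3):
  θ_2 = -Pb²x(2aL-(3a+b)x)/(2L³EI)  [x≤a] = -4·(8/3)²·(4/5)·(2·(4/3)·4-(3·(4/3)+(8/3))·(4/5))/(2·4³·5000) = -16/84375 rad
Superposition: θ = Σ θ_i = -113/168750 rad ≈ -0.000670 rad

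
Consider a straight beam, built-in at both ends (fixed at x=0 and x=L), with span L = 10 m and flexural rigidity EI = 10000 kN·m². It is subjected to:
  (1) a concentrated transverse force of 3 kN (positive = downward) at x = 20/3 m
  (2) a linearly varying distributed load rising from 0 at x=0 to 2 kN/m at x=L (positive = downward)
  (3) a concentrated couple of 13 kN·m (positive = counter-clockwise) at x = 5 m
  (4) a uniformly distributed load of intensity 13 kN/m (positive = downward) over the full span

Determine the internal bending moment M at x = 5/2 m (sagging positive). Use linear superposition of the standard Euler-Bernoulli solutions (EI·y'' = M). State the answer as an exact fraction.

M(5/2) = 2189/144 kN·m

Load 1 — point force P=3 kN at a=20/3 m (b=L-a=10/3):
  M_1 = Pb²(3a+b)x/L³ - Pab²/L²  [x≤a] = 3·(10/3)²·(3·(20/3)+(10/3))·(5/2)/10³ - 3·(20/3)·(10/3)²/10² = -5/18 kN·m
Load 2 — triangular load w₀=2 kN/m (0→w₀ over full span):
  M_2 = 3w₀Lx/20 - w₀L²/30 - w₀x³/(6L) = 3·2·10·(5/2)/20 - 2·10²/30 - 2·(5/2)³/(6·10) = 5/16 kN·m
Load 3 — applied couple M₀=13 kN·m at a=5 m (b=L-a=5):
  M_3 = R_Ax - M_A  [x≤a] with R_A=39/20, M_A=13/4 = (39/20)·(5/2) - (13/4) = 13/8 kN·m
Load 4 — uniform load w=13 kN/m over full span:
  M_4 = wLx/2 - wL²/12 - wx²/2 = 13·10·(5/2)/2 - 13·10²/12 - 13·(5/2)²/2 = 325/24 kN·m
Superposition: M = Σ M_i = 2189/144 kN·m ≈ 15.201389 kN·m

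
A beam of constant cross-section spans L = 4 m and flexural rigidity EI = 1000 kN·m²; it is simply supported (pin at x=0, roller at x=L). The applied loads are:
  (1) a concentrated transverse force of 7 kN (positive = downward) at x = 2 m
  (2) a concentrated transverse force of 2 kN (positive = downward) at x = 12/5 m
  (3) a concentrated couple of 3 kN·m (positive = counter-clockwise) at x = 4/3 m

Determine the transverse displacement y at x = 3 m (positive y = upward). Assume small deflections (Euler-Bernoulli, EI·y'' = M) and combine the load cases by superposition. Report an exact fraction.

Load 1 — point force P=7 kN at a=2 m (b=L-a=2):
  y_1 = -Pa(L-x)(2Lx-a²-x²)/(6LEI)  [x>a] = -7·2·(4-3)·(2·4·3-2²-3²)/(6·4·1000) = -77/12000 m
Load 2 — point force P=2 kN at a=12/5 m (b=L-a=8/5):
  y_2 = -Pa(L-x)(2Lx-a²-x²)/(6LEI)  [x>a] = -2·(12/5)·(4-3)·(2·4·3-(12/5)²-3²)/(6·4·1000) = -231/125000 m
Load 3 — applied couple M₀=3 kN·m at a=4/3 m (b=L-a=8/3):
  y_3 = (M₀x³/(6L)-M₀(x-a)²/2+C₁x)/EI  [x>a] with C₁=M₀(3b²-L²)/(6L)=2/3 = (3·3³/(6·4)-3·(3-(4/3))²/2+(2/3)·3)/1000 = 29/24000 m
Superposition: y = Σ y_i = -21169/3000000 m ≈ -0.007056 m

y(3) = -21169/3000000 m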